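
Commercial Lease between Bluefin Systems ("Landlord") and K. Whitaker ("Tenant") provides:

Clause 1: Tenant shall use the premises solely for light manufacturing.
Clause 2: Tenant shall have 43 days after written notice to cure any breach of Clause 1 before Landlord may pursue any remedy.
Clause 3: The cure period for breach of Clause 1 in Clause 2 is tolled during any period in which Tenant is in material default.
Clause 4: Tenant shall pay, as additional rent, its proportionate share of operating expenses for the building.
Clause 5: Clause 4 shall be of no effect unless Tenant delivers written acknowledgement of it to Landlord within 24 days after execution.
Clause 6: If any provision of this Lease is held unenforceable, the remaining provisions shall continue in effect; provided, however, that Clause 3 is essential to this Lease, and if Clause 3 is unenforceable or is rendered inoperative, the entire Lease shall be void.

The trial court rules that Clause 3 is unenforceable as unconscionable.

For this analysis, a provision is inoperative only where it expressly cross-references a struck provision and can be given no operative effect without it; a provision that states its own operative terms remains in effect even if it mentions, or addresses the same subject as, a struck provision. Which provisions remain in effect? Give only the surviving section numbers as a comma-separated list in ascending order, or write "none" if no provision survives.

none

Clause 3 is struck. Nothing else in the Lease is defined by reference to Clause 3. Clause 6 makes Clause 3 an essential term, and Clause 3 is the provision held invalid; under Clause 6, the entire Lease is therefore void. No provision of the Lease survives.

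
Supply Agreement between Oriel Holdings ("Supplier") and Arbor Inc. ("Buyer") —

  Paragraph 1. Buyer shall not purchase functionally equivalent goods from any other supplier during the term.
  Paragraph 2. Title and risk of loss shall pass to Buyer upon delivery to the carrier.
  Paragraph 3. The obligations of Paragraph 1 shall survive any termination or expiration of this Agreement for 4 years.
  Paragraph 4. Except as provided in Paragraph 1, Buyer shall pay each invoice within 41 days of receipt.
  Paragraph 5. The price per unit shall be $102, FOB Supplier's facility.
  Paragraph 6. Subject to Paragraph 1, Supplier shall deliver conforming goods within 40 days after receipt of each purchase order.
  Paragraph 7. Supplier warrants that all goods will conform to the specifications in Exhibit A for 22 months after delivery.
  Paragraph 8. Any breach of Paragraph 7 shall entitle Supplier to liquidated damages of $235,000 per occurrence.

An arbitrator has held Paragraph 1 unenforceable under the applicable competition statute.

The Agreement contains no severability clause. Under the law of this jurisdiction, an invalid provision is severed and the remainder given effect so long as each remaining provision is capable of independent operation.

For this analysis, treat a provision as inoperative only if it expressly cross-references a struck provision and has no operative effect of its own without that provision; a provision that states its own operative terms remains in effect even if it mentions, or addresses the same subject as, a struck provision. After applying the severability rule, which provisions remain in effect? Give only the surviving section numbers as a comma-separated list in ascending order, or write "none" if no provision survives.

2, 4, 5, 6, 7, 8

Paragraph 1 is struck. The only function of Paragraph 3 is the survival period for Paragraph 1, so it cannot stand once Paragraph 1 is removed. Although Paragraph 4 refers to Paragraph 1, its operative terms do not depend on Paragraph 1, so it remains in effect. Paragraph 6 mentions Paragraph 1 but its own obligation stands independently of Paragraph 1, so Paragraph 6 is not affected. With no severability clause, the stated default rule severs what cannot stand and enforces each remaining provision that can operate on its own. Paragraph 2, Paragraph 4, Paragraph 5, Paragraph 6, Paragraph 7, and Paragraph 8 remain in effect.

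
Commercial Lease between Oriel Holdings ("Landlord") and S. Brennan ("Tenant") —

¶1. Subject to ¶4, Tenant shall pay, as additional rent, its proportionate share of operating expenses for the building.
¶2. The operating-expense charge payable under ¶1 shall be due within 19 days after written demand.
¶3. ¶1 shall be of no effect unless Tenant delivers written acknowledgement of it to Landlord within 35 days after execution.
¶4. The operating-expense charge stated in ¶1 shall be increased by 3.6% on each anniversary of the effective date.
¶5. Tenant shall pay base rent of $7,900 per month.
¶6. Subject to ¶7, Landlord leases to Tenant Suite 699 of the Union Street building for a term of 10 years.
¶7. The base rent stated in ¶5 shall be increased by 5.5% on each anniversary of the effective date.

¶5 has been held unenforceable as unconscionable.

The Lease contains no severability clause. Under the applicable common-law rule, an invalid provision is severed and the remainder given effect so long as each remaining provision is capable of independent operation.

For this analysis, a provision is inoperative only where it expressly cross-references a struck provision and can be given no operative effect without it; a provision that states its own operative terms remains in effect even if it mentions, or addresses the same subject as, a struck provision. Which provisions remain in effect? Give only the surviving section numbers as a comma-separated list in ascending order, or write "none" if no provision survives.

¶5 is struck. ¶7 operates only by reference to ¶5, so it falls with ¶5. Although ¶6 refers to ¶7, its operative terms do not depend on ¶7, so it remains in effect. With no severability clause, the stated default rule severs what cannot stand and enforces each remaining provision that can operate on its own. That leaves ¶1, ¶2, ¶3, ¶4, and ¶6 in effect.

1, 2, 3, 4, 6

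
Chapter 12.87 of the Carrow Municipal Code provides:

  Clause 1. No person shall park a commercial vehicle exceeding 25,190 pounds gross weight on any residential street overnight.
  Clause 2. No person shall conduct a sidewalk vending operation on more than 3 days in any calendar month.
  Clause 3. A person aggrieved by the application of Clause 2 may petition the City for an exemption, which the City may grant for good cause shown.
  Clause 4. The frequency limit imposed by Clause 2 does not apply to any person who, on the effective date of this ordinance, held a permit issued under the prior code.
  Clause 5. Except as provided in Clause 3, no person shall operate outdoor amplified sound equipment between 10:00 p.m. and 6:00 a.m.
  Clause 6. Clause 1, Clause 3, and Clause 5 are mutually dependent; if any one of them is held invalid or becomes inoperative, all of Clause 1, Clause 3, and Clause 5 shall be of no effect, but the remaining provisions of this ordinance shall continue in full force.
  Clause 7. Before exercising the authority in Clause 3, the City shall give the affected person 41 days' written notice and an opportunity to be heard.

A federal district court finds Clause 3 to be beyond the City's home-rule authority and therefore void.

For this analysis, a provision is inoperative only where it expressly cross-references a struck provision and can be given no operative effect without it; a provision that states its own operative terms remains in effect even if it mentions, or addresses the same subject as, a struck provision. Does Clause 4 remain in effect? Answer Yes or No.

Yes

Clause 3 is struck. Clause 7 has no operative effect of its own apart from Clause 3 and is therefore inoperative. Clause 6 declares Clause 1, Clause 3, and Clause 5 mutually dependent; since one of them has fallen, all of them are of no effect. That brings down Clause 1 and Clause 5 as well. The remainder continues in force under Clause 6. The provisions still in force are Clause 2, Clause 4, and Clause 6. Clause 4 is among the surviving provisions, so the answer is yes.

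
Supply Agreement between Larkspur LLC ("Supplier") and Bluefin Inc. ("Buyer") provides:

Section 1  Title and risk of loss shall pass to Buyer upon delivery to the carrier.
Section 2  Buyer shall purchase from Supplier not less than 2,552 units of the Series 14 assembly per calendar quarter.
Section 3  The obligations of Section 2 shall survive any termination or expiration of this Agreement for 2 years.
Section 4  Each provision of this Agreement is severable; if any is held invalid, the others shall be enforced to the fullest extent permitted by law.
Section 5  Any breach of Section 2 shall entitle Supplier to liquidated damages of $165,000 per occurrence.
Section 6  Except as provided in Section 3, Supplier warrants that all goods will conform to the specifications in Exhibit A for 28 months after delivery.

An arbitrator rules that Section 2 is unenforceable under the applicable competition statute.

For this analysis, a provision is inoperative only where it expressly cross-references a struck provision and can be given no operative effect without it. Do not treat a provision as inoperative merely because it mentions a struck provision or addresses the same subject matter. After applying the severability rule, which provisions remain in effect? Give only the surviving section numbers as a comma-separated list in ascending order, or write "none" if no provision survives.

1, 4, 6

Section 2 is struck. Section 3 has no operative effect of its own apart from Section 2 and is therefore inoperative. Section 5 does nothing except set the liquidated-damages amount by reference to Section 2; with Section 2 gone it has no independent effect and is inoperative. Although Section 6 refers to Section 3, its operative terms do not depend on Section 3, so it remains in effect. Section 4 is a severability clause and preserves every provision that can still be given independent effect. That leaves Section 1, Section 4, and Section 6 in effect.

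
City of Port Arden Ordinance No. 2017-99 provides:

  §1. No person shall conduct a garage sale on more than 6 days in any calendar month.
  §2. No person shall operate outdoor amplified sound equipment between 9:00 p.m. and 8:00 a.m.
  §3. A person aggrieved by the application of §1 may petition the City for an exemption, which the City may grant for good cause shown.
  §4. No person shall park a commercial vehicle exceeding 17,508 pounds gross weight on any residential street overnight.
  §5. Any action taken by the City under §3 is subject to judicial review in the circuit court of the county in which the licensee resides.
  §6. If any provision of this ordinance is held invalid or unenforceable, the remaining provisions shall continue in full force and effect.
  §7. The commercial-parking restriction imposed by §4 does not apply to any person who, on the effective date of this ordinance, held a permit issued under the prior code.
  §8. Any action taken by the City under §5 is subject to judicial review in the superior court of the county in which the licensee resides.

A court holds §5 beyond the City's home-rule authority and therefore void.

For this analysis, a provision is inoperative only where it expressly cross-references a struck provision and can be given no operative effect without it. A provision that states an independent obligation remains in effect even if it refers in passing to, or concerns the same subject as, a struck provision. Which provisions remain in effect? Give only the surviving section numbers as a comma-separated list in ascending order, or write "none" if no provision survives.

1, 2, 3, 4, 6, 7

§5 is struck. The only function of §8 is the judicial-review right for §5, so it cannot stand once §5 is removed. Under the severability clause in §6, the remaining provisions continue in force. That leaves §1, §2, §3, §4, §6, and §7 in effect.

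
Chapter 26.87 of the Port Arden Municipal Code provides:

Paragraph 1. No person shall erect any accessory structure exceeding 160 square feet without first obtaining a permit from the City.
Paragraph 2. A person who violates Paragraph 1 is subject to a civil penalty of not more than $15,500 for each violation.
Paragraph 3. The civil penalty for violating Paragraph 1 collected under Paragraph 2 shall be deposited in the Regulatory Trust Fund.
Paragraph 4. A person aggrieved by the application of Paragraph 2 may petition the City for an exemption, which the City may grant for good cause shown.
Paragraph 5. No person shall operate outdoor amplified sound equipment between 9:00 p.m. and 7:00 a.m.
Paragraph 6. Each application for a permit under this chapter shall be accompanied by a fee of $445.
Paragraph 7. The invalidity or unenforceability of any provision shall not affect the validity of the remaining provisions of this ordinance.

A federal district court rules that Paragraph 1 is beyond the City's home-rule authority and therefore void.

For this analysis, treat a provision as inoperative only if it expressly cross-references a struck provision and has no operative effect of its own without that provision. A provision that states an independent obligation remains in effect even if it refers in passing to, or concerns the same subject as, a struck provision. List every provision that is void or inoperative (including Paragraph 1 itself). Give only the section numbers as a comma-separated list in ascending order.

Paragraph 1 is struck. Paragraph 2 operates only by reference to Paragraph 1, so it falls with Paragraph 1. Paragraph 3 has no operative effect of its own apart from Paragraph 2 and is therefore inoperative. Paragraph 4 operates only by reference to Paragraph 2, so it falls with Paragraph 2. Under the severability clause in Paragraph 7, the remaining provisions continue in force. Paragraph 5, Paragraph 6, and Paragraph 7 remain in effect.

1, 2, 3, 4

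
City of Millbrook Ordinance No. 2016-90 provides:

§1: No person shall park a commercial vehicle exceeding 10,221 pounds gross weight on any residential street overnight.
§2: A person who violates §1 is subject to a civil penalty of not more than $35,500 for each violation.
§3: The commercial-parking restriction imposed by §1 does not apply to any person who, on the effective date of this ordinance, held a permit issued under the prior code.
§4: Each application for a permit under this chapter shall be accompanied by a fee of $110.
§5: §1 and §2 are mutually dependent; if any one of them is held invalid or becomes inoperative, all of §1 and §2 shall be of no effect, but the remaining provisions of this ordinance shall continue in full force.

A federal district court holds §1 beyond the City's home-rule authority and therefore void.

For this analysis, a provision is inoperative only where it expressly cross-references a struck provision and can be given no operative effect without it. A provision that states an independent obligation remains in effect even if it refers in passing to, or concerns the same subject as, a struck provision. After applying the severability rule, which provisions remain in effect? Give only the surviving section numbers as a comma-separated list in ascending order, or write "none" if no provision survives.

4, 5

§1 is struck. The only function of §2 is the civil penalty for violating §1, so it cannot stand once §1 is removed. §3 operates only by reference to §1, so it falls with §1. §5 declares §1 and §2 mutually dependent; since one of them has fallen, all of them are of no effect. The remainder continues in force under §5. That leaves §4 and §5 in effect.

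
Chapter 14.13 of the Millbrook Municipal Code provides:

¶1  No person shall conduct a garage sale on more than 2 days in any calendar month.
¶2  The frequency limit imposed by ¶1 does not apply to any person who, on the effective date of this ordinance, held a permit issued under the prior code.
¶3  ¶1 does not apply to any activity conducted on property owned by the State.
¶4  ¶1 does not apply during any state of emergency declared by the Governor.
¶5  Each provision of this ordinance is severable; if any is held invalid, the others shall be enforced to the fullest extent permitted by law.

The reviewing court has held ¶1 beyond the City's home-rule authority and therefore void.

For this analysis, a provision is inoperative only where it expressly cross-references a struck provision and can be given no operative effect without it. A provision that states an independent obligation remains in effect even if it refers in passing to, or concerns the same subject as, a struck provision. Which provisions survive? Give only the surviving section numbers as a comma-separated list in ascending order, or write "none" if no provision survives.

¶1 is struck. The only function of ¶2 is the grandfather exemption from ¶1, so it cannot stand once ¶1 is removed. ¶3 has no operative effect of its own apart from ¶1 and is therefore inoperative. ¶4 has no operative effect of its own apart from ¶1 and is therefore inoperative. Under the severability clause in ¶5, the remaining provisions continue in force. Only ¶5 remains in effect.

5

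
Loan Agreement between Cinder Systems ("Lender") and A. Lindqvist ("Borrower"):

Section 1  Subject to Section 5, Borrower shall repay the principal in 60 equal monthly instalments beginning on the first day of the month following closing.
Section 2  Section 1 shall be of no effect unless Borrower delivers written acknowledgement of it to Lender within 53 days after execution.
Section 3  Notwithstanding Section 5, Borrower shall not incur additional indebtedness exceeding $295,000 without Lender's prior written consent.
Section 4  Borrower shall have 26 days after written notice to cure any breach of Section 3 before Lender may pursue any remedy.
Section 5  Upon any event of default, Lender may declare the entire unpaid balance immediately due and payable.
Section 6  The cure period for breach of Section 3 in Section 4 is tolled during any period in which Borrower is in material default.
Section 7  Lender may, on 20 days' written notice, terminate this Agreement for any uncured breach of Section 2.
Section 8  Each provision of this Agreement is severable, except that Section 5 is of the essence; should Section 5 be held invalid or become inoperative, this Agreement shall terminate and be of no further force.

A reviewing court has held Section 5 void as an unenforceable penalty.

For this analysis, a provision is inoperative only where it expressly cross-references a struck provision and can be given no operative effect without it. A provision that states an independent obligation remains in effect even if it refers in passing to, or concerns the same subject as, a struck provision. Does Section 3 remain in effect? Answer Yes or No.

Section 5 is struck. Nothing else in the Agreement is defined by reference to Section 5. Section 8 makes Section 5 an essential term, and Section 5 is the provision held invalid; under Section 8, the entire Agreement is therefore void. No provision of the Agreement survives. Section 3 is among the inoperative provisions, so the answer is no.

No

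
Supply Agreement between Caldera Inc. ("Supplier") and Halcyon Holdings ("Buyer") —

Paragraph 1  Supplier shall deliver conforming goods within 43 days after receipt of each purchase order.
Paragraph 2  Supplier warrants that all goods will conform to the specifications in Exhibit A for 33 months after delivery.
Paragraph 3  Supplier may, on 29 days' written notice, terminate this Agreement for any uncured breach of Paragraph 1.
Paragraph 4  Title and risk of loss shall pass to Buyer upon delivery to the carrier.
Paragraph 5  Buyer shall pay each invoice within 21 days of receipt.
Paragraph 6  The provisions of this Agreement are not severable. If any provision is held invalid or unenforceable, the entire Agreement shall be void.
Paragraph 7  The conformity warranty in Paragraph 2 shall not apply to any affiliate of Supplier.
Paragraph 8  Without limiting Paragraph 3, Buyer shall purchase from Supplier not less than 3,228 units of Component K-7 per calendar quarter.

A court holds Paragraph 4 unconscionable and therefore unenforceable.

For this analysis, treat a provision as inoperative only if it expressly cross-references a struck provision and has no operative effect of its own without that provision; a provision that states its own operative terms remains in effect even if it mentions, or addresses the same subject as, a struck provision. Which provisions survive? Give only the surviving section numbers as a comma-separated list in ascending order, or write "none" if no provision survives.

Paragraph 4 is struck. No other provision's operative terms depend on Paragraph 4. Paragraph 6 provides that the Agreement is not severable, so the invalidity of any one provision voids the entire Agreement. No provision of the Agreement survives.

none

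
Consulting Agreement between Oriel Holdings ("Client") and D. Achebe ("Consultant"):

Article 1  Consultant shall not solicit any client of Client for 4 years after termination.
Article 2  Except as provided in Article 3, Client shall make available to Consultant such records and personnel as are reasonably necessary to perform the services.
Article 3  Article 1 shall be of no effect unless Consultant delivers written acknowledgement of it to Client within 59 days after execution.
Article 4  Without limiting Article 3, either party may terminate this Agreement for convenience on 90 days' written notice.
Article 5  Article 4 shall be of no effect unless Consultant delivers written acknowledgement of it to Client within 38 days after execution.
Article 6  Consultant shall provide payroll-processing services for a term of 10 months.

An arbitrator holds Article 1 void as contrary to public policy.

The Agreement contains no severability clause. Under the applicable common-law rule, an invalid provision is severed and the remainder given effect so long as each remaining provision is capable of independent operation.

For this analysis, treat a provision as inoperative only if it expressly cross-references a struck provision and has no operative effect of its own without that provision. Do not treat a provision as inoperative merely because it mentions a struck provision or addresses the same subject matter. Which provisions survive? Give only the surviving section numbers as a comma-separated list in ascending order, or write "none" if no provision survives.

Article 1 is struck. Article 3 merely fixes the acknowledgement condition for Article 1; with Article 1 gone it has nothing to operate on and falls away. Although Article 2 refers to Article 3, its operative terms do not depend on Article 3, so it remains in effect. Article 4 mentions Article 3 but its own obligation stands independently of Article 3, so Article 4 is not affected. With no severability clause, the stated default rule severs what cannot stand and enforces each remaining provision that can operate on its own. Article 2, Article 4, Article 5, and Article 6 remain in effect.

2, 4, 5, 6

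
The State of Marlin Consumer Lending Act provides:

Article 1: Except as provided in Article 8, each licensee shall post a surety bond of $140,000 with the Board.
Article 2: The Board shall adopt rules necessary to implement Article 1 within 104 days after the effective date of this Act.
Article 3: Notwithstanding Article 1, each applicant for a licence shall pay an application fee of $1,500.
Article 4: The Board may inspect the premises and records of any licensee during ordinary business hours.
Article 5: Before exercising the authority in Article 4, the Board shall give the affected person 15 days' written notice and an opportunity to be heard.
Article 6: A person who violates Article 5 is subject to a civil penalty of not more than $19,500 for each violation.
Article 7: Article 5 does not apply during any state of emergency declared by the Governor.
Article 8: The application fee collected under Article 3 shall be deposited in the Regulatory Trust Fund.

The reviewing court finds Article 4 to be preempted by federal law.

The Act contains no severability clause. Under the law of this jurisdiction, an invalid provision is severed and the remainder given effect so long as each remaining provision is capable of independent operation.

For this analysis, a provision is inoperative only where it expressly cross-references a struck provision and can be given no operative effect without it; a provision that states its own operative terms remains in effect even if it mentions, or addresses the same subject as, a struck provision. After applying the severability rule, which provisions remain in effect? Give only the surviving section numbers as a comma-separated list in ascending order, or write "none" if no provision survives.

Article 4 is struck. The only function of Article 5 is the notice-and-hearing requirement for Article 4, so it cannot stand once Article 4 is removed. Article 6 has no operative effect of its own apart from Article 5 and is therefore inoperative. The only function of Article 7 is the emergency suspension of Article 5, so it cannot stand once Article 5 is removed. With no severability clause, the stated default rule severs what cannot stand and enforces each remaining provision that can operate on its own. The provisions still in force are Article 1, Article 2, Article 3, and Article 8.

1, 2, 3, 8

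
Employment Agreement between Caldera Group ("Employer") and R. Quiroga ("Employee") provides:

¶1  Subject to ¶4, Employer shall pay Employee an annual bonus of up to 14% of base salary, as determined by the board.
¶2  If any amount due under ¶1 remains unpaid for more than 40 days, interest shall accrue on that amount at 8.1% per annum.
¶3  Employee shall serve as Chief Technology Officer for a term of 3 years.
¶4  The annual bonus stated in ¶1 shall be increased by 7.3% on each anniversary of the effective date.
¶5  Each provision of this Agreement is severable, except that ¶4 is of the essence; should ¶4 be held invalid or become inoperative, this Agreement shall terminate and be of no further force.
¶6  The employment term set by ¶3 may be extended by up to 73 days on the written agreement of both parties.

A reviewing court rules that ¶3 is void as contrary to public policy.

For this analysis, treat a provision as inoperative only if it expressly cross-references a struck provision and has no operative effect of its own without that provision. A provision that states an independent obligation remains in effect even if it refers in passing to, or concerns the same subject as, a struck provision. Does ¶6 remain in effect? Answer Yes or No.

No

¶3 is struck. ¶6 has no operative effect of its own apart from ¶3 and is therefore inoperative. ¶5 makes ¶4 an essential term, but ¶4 is unaffected, so the severability proviso in ¶5 preserves the remaining provisions. The provisions still in force are ¶1, ¶2, ¶4, and ¶5. ¶6 is among the inoperative provisions, so the answer is no.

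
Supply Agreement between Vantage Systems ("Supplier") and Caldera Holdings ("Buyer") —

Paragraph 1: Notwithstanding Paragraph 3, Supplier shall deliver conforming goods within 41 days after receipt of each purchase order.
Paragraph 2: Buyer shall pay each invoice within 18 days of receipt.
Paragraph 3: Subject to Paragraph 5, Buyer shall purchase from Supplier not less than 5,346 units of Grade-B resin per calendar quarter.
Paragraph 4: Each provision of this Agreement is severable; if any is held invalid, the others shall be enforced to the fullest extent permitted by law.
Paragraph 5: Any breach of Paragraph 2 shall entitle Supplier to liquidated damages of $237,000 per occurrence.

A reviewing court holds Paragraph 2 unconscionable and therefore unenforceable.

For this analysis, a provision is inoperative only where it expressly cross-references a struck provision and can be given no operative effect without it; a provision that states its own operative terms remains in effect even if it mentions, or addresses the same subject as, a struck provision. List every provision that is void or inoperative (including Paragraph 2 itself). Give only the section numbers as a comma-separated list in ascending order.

Paragraph 2 is struck. The whole of Paragraph 5 is the liquidated-damages amount, defined by reference to Paragraph 2, so Paragraph 5 cannot stand once Paragraph 2 is removed. Paragraph 3 mentions Paragraph 5 but its own obligation stands independently of Paragraph 5, so Paragraph 3 is not affected. Paragraph 4 is a severability clause and preserves every provision that can still be given independent effect. Paragraph 1, Paragraph 3, and Paragraph 4 remain in effect.

2, 5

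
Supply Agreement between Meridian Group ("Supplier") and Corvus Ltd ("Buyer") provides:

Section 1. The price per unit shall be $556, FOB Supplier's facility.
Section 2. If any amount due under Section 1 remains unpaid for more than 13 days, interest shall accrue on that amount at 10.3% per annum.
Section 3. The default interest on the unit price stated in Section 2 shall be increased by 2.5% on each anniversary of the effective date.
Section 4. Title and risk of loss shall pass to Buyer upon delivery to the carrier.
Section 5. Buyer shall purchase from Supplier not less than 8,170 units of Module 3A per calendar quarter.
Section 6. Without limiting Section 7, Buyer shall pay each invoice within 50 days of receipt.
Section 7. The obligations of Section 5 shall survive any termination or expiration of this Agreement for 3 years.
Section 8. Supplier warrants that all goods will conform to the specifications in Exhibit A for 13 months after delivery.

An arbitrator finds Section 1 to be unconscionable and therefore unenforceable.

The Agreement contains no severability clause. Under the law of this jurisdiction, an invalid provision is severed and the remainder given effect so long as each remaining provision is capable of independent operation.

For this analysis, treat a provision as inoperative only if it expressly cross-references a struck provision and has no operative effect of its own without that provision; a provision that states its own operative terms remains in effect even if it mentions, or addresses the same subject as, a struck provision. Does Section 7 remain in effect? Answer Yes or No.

Yes

Section 1 is struck. Section 2 does nothing except set the default interest on the unit price by reference to Section 1; with Section 1 gone it has no independent effect and is inoperative. The whole of Section 3 is the escalation of the default interest on the unit price, defined by reference to Section 2, so Section 3 cannot stand once Section 2 is removed. Under the stated default rule, only provisions that cannot operate independently fall away; the rest are enforced. The provisions still in force are Section 4, Section 5, Section 6, Section 7, and Section 8. Section 7 is among the surviving provisions, so the answer is yes.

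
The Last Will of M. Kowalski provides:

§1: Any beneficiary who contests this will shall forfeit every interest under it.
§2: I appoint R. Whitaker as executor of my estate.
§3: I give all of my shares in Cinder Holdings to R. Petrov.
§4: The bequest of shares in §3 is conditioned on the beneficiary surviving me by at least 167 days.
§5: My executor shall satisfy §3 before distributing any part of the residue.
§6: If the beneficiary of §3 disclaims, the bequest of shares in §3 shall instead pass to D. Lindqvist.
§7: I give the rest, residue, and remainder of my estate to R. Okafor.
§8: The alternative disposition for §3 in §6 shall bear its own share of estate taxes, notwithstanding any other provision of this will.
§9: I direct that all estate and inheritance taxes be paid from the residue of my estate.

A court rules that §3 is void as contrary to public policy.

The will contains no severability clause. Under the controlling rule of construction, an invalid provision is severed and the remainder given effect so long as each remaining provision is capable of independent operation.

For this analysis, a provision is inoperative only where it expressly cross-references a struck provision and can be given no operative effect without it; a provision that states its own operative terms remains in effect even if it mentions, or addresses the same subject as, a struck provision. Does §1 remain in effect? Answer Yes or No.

Yes

§3 is struck. The only function of §4 is the survivorship condition on §3, so it cannot stand once §3 is removed. §5 operates only by reference to §3, so it falls with §3. §6 operates only by reference to §3, so it falls with §3. The only function of §8 is the tax charge on §6, so it cannot stand once §6 is removed. With no severability clause, the stated default rule severs what cannot stand and enforces each remaining provision that can operate on its own. That leaves §1, §2, §7, and §9 in effect. §1 is among the surviving provisions, so the answer is yes.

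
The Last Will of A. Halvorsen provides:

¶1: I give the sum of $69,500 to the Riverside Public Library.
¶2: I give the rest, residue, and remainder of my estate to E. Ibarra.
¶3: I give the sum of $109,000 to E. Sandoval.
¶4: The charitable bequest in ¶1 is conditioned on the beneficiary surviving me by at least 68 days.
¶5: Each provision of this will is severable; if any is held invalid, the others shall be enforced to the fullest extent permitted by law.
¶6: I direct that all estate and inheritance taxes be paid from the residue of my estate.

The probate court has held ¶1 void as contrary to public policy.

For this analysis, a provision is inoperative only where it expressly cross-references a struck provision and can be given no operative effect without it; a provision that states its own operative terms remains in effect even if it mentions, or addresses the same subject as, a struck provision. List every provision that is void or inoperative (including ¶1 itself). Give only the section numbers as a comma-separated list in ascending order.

¶1 is struck. The only function of ¶4 is the survivorship condition on ¶1, so it cannot stand once ¶1 is removed. Under the severability clause in ¶5, the remaining provisions continue in force. The provisions still in force are ¶2, ¶3, ¶5, and ¶6.

1, 4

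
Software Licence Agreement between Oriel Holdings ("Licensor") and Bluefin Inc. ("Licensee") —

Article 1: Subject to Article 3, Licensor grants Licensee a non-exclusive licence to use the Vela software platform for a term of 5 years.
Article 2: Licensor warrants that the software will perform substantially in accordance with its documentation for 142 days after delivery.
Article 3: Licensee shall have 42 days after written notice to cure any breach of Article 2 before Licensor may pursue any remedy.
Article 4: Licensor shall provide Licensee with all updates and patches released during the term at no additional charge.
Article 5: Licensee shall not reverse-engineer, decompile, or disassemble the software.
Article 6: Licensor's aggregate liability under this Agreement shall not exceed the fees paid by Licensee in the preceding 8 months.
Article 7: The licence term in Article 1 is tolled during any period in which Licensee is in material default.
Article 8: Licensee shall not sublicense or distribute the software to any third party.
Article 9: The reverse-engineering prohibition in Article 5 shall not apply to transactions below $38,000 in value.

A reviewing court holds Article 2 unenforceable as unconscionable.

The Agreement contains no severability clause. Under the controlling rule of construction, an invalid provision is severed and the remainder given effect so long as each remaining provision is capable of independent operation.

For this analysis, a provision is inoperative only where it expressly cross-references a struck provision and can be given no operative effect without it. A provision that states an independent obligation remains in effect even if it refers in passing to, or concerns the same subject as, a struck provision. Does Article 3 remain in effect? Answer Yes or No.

No

Article 2 is struck. Article 3 merely fixes the cure period for breach of Article 2; with Article 2 gone it has nothing to operate on and falls away. Article 1 mentions Article 3 but its own obligation stands independently of Article 3, so Article 1 is not affected. With no severability clause, the stated default rule severs what cannot stand and enforces each remaining provision that can operate on its own. The provisions still in force are Article 1, Article 4, Article 5, Article 6, Article 7, Article 8, and Article 9. Article 3 is among the inoperative provisions, so the answer is no.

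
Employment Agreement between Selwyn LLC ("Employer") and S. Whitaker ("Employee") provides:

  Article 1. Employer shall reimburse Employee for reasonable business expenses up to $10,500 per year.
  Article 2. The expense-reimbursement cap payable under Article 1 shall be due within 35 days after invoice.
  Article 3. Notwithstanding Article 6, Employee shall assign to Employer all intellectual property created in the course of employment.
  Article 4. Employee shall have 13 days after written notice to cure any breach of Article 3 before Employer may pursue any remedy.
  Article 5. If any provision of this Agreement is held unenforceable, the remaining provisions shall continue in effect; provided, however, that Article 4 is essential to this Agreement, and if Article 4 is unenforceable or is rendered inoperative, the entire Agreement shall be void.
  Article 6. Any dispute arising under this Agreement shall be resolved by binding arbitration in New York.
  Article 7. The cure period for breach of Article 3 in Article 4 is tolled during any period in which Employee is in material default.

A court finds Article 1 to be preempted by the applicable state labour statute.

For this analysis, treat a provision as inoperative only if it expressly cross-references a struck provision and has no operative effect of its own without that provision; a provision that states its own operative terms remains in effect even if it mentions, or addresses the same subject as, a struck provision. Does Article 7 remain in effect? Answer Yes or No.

Yes

Article 1 is struck. The whole of Article 2 is the payment deadline for the expense-reimbursement cap, defined by reference to Article 1, so Article 2 cannot stand once Article 1 is removed. Article 5 makes Article 4 an essential term, but Article 4 is unaffected, so the severability proviso in Article 5 preserves the remaining provisions. That leaves Article 3, Article 4, Article 5, Article 6, and Article 7 in effect. Article 7 is among the surviving provisions, so the answer is yes.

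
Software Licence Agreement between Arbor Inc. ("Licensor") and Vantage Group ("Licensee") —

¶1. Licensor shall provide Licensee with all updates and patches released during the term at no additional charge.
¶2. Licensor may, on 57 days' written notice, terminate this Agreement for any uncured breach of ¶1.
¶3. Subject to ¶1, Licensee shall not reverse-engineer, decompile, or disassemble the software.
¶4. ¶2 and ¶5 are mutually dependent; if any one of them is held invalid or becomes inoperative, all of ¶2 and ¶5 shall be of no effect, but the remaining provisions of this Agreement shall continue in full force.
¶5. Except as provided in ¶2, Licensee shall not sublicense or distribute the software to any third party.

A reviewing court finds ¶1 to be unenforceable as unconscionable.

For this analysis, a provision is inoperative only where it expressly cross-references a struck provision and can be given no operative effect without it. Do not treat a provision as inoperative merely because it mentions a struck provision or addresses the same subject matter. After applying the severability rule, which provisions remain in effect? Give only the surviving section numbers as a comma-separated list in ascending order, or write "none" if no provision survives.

¶1 is struck. The only function of ¶2 is the termination right for breach of ¶1, so it cannot stand once ¶1 is removed. ¶3 mentions ¶1 but its own obligation stands independently of ¶1, so ¶3 is not affected. ¶4 declares ¶2 and ¶5 mutually dependent; since one of them has fallen, all of them are of no effect. That brings down ¶5 as well. The remainder continues in force under ¶4. That leaves ¶3 and ¶4 in effect.

3, 4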